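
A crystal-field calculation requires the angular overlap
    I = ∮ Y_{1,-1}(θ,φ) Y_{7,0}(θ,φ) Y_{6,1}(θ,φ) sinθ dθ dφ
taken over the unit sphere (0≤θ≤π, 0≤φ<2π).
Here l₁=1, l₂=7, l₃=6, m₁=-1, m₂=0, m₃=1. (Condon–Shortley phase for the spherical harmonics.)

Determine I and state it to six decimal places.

0.160342

Checks pass: Σm=0; 14 even; l₃=6∈[6,8].
(2·1+1)(2·7+1)(2·6+1) = 585
Δ: 2! 0! 12! / 15! → 1/1365
sum: t=1:−1/518400 = -1/518400
3j²(1 7 6; 0 0 0) = Δ·Π!·Σ² = 7/195  (sign -1)
sum: t=2:+1/1209600 = 1/1209600
3j²(1 7 6; -1 0 1) = Δ·Π!·Σ² = 1/65  (sign -1)
combine: 4πI² = 585·7/195·1/65 = 21/65
take √, sign +1: I = 0.16034227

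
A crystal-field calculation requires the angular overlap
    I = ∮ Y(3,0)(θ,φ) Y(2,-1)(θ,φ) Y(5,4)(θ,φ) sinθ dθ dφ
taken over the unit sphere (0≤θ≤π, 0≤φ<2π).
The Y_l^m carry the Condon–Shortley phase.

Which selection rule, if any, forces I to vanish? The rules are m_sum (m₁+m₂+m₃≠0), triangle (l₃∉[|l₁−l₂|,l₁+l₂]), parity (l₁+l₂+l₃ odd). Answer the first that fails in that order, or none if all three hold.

m_sum

Σmᵢ = 3  ✗
l₃∈[|l₁−l₂|,l₁+l₂]=[1,5], have l₃=5
Σlᵢ = 10 ⇒ even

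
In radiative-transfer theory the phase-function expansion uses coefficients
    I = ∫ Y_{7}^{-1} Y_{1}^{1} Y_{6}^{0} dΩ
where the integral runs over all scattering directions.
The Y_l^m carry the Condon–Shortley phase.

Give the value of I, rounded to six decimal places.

Checks pass: Σm=0; 14 even; l₃=6∈[6,8].
(2·7+1)(2·1+1)(2·6+1) = 585
Δ: 2! 12! 0! / 15! → 1/1365
sum: t=1:−1/518400 = -1/518400
3j²(7 1 6; 0 0 0) = Δ·Π!·Σ² = 7/195  (sign -1)
sum: t=2:+1/1036800 = 1/1036800
3j²(7 1 6; -1 1 0) = Δ·Π!·Σ² = 4/195  (sign +1)
combine: 4πI² = 585·7/195·4/195 = 28/65
take √, sign -1: I = -0.18514731

-0.185147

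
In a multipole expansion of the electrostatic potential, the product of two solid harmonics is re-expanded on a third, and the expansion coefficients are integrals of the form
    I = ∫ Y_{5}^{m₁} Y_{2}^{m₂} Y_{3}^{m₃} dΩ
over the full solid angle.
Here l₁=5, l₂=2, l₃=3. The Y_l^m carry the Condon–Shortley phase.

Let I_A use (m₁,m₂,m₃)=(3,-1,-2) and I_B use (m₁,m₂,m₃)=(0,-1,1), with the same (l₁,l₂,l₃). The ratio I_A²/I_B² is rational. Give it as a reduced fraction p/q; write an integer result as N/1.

56/25

l's match ⇒ only the (l;m) 3-j factors differ between A and B.
A: triangle coeff Δ(5,2,3) = 1/2310; Σ_t [1,1]: t=1:−1/720 = -1/720; (3j)²=8/165 [(5 2 3; 3 -1 -2)], sign=+1
B: triangle coeff Δ(5,2,3) = 1/2310; Σ_t [1,1]: t=1:−1/288 = -1/288; (3j)²=5/231 [(5 2 3; 0 -1 1)], sign=-1
I_A²/I_B² = (8/165)/(5/231) = 56/25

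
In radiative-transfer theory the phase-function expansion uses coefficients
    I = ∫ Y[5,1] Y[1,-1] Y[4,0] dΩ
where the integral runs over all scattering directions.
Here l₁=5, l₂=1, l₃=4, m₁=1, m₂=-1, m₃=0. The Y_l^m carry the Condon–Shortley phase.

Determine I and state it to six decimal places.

Checks pass: Σm=0; 10 even; l₃=4∈[4,6].
(2·5+1)(2·1+1)(2·4+1) = 297
Δ: 2! 8! 0! / 11! → 1/495
sum: t=1:−1/576 = -1/576
3j²(5 1 4; 0 0 0) = Δ·Π!·Σ² = 5/99  (sign -1)
sum: t=0:+1/1152 = 1/1152
3j²(5 1 4; 1 -1 0) = Δ·Π!·Σ² = 1/33  (sign +1)
combine: 4πI² = 297·5/99·1/33 = 5/11
take √, sign -1: I = -0.19018827

-0.190188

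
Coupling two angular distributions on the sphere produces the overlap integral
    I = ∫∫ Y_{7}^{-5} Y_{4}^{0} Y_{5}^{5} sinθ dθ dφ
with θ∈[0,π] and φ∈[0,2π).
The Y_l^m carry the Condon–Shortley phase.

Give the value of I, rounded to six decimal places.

0.181642

m-sum 0 ✓  L=16 even ✓  3≤5≤11 ✓
Π(2lᵢ+1) = 15×9×11 = 1485
triangle coeff Δ(7,4,5) = 1/6126120
Σ_t [2,4]: t=2:+1/69120 t=3:−1/20736 t=4:+1/69120 = -1/51840
(3j)²=280/21879 [(7 4 5; 0 0 0)], sign=+1
Σ_t [4,4]: t=4:+1/3870720 = 1/3870720
(3j)²=135/6188 [(7 4 5; -5 0 5)], sign=+1
⇒ 4πI² = 20250/48841
I = (+1)√(20250/48841/(4π)) = 0.18164160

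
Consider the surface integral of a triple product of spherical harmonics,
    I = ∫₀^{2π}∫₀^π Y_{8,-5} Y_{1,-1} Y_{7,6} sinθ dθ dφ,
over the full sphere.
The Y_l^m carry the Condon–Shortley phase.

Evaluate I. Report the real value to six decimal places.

Rules hold: Σm=0, L=16 even, 7≤7≤9.
N = 17·3·15 = 765
Δ = 2!·14!·0!/17! = 1/2040
Racah Σ t=1..1: t=1:−1/25401600 = -1/25401600
⇒ 3j(8 1 7; 0 0 0)² = 8/255, sgn +1
Racah Σ t=0..0: t=0:+1/12454041600 = 1/12454041600
⇒ 3j(8 1 7; -5 -1 6)² = 1/680, sgn -1
4πI² = N·(3j₀)²·(3jₘ)² = 3/85
I = -1·√(0.0352941/4π) = -0.05299638

-0.052996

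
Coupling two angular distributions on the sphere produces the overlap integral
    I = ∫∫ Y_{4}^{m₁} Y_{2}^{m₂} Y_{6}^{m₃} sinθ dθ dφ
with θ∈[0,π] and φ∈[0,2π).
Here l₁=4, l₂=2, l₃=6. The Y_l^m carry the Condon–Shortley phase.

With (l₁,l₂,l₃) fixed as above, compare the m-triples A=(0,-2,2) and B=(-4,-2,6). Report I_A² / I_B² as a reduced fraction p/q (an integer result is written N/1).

l's match ⇒ only the (l;m) 3-j factors differ between A and B.
A: triangle coeff Δ(4,2,6) = 1/6435; Σ_t [0,0]: t=0:+1/13824 = 1/13824; (3j)²=14/1287 [(4 2 6; 0 -2 2)], sign=+1
B: triangle coeff Δ(4,2,6) = 1/6435; Σ_t [0,0]: t=0:+1/967680 = 1/967680; (3j)²=1/13 [(4 2 6; -4 -2 6)], sign=+1
I_A²/I_B² = (14/1287)/(1/13) = 14/99

14/99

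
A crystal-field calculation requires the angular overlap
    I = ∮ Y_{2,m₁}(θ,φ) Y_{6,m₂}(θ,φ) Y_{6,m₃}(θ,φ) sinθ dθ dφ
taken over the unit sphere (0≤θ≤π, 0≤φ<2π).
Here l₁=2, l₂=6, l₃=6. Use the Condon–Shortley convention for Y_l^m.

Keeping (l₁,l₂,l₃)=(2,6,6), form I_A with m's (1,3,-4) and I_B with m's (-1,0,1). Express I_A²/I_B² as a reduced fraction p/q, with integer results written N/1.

35/1

Shared (l₁,l₂,l₃)=(2,6,6): N and (l;000)² cancel in I_A²/I_B².
A: Δ = 2!·2!·10!/15! = 1/90090; Racah Σ t=0..1: t=0:+1/725760 t=1:−1/161280 = -1/207360; ⇒ 3j(2 6 6; 1 3 -4)² = 7/286, sgn -1
B: Δ = 2!·2!·10!/15! = 1/90090; Racah Σ t=1..2: t=1:−1/28800 t=2:+1/34560 = -1/172800; ⇒ 3j(2 6 6; -1 0 1)² = 1/1430, sgn +1
I_A²/I_B² = (7/286)/(1/1430) = 35/1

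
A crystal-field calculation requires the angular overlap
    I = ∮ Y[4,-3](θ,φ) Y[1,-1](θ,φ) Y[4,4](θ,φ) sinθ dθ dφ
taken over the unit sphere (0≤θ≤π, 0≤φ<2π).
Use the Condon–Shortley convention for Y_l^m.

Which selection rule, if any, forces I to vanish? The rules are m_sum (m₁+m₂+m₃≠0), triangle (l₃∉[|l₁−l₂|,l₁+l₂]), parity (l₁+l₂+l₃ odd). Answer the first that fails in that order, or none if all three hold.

Σmᵢ = 0  ✓
l₃∈[|l₁−l₂|,l₁+l₂]=[3,5], have l₃=4  ✓
Σlᵢ = 9 ⇒ odd  ✗

parity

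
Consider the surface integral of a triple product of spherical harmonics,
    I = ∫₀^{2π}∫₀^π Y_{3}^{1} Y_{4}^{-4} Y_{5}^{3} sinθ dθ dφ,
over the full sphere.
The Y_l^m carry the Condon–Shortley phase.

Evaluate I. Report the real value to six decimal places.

m-sum 0 ✓  L=12 even ✓  1≤5≤7 ✓
Π(2lᵢ+1) = 7×9×11 = 693
triangle coeff Δ(3,4,5) = 1/180180
Σ_t [0,2]: t=0:+1/576 t=1:−1/144 t=2:+1/576 = -1/288
(3j)²=20/1001 [(3 4 5; 0 0 0)], sign=+1
Σ_t [0,0]: t=0:+1/5760 = 1/5760
(3j)²=56/2145 [(3 4 5; 1 -4 3)], sign=+1
⇒ 4πI² = 672/1859
I = (+1)√(672/1859/(4π)) = 0.16960553

0.169606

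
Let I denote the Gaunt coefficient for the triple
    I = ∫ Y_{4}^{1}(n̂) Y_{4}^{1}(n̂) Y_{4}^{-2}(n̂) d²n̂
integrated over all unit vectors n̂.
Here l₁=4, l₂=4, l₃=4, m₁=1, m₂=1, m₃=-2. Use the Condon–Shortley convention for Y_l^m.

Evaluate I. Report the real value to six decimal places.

Checks pass: Σm=0; 12 even; l₃=4∈[0,8].
(2·4+1)(2·4+1)(2·4+1) = 729
Δ: 4! 4! 4! / 13! → 1/450450
sum: t=0:+1/13824 t=1:−1/216 t=2:+1/64 t=3:−1/216 t=4:+1/13824 = 5/768
3j²(4 4 4; 0 0 0) = Δ·Π!·Σ² = 18/1001  (sign +1)
sum: t=1:−1/576 t=2:+1/144 t=3:−1/576 = 1/288
3j²(4 4 4; 1 1 -2) = Δ·Π!·Σ² = 20/1001  (sign +1)
combine: 4πI² = 729·18/1001·20/1001 = 262440/1002001
take √, sign +1: I = 0.14436968

0.144370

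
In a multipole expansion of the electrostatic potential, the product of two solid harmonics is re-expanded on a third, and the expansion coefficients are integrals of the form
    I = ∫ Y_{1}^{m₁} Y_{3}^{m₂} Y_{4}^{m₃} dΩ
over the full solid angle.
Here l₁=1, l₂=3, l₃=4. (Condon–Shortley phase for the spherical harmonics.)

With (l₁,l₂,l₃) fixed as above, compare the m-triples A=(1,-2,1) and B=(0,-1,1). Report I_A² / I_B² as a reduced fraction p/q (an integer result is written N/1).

l's match ⇒ only the (l;m) 3-j factors differ between A and B.
A: triangle coeff Δ(1,3,4) = 1/252; Σ_t [0,0]: t=0:+1/240 = 1/240; (3j)²=1/84 [(1 3 4; 1 -2 1)], sign=-1
B: triangle coeff Δ(1,3,4) = 1/252; Σ_t [0,0]: t=0:+1/48 = 1/48; (3j)²=5/84 [(1 3 4; 0 -1 1)], sign=-1
I_A²/I_B² = (1/84)/(5/84) = 1/5

1/5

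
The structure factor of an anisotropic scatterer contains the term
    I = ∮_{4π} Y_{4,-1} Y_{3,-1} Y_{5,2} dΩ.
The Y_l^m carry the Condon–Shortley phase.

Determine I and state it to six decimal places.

0.148044

Checks pass: Σm=0; 12 even; l₃=5∈[1,7].
(2·4+1)(2·3+1)(2·5+1) = 693
Δ: 2! 6! 4! / 13! → 1/180180
sum: t=0:+1/576 t=1:−1/144 t=2:+1/576 = -1/288
3j²(4 3 5; 0 0 0) = Δ·Π!·Σ² = 20/1001  (sign +1)
sum: t=0:+1/960 t=1:−1/288 t=2:+1/1728 = -1/540
3j²(4 3 5; -1 -1 2) = Δ·Π!·Σ² = 128/6435  (sign +1)
combine: 4πI² = 693·20/1001·128/6435 = 512/1859
take √, sign +1: I = 0.14804384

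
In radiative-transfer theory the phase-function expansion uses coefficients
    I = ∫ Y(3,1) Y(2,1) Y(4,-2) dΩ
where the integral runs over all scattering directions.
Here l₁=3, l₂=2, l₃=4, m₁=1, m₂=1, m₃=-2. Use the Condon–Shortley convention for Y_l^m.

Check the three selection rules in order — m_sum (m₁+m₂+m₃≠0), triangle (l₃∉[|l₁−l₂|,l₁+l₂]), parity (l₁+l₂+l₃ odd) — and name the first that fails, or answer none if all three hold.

m₁+m₂+m₃ = 1 + 1 − 2 = 0  ✓
triangle: |3−2|=1 ≤ l₃=4 ≤ 3+2=5  ✓
parity: l₁+l₂+l₃ = 9 is odd  ✗

parity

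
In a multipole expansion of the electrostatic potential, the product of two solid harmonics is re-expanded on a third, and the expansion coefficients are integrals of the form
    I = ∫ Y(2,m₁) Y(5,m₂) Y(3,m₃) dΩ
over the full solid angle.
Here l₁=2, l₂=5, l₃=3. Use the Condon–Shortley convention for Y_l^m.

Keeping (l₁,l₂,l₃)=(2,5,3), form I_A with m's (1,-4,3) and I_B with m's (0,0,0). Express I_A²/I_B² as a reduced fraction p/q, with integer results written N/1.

Same 2,5,3: normalisation and zero-m 3j drop out of the ratio.
A: Δ: 4! 0! 6! / 11! → 1/2310; sum: t=1:−1/4320 = -1/4320; 3j²(2 5 3; 1 -4 3) = Δ·Π!·Σ² = 2/55  (sign -1)
B: Δ: 4! 0! 6! / 11! → 1/2310; sum: t=2:+1/144 = 1/144; 3j²(2 5 3; 0 0 0) = Δ·Π!·Σ² = 10/231  (sign -1)
I_A²/I_B² = (2/55)/(10/231) = 21/25

21/25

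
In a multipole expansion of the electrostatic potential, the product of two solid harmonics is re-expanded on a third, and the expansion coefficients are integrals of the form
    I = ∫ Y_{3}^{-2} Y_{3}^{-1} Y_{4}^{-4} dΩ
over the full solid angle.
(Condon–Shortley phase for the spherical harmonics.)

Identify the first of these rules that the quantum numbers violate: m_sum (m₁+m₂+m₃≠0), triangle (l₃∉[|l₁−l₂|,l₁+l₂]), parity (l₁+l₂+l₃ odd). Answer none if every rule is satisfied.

m_sum

m₁+m₂+m₃ = -2 − 1 − 4 = -7  ✗
triangle: |3−3|=0 ≤ l₃=4 ≤ 3+3=6
parity: l₁+l₂+l₃ = 10 is even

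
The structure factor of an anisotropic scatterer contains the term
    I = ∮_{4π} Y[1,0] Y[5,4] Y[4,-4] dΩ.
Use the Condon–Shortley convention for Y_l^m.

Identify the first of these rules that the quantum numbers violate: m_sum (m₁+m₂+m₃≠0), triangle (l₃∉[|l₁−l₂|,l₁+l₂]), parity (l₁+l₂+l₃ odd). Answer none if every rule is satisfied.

azimuthal sum: 0 + 4 − 4 = 0  ✓
4 ≤ 4 ≤ 6 (triangle on l)  ✓
L = 1 + 5 + 4 = 10 (even)  ✓

none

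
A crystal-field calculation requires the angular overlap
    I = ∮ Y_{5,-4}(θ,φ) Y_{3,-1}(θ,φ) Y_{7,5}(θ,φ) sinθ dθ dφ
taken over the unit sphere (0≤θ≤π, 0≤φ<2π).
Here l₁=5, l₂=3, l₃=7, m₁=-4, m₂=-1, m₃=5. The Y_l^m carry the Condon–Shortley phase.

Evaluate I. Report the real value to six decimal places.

Σlᵢ=15 odd — θ-integrand is odd under cosθ→−cosθ; I=0

0.000000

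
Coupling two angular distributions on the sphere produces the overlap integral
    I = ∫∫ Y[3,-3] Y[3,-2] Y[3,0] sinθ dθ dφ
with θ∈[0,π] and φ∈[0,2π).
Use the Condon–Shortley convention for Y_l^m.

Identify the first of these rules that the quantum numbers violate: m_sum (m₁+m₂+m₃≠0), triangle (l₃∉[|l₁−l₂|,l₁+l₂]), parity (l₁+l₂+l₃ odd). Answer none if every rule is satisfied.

m₁+m₂+m₃ = -3 − 2 + 0 = -5  ✗
triangle: |3−3|=0 ≤ l₃=3 ≤ 3+3=6
parity: l₁+l₂+l₃ = 9 is odd

m_sum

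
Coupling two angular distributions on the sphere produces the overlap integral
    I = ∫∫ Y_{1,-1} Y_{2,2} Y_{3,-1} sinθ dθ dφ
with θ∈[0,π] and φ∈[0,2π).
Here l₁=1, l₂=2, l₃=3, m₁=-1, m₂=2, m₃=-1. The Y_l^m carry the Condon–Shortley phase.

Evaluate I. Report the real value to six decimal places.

m-sum 0 ✓  L=6 even ✓  1≤3≤3 ✓
Π(2lᵢ+1) = 3×5×7 = 105
triangle coeff Δ(1,2,3) = 1/105
Σ_t [0,0]: t=0:+1/4 = 1/4
(3j)²=3/35 [(1 2 3; 0 0 0)], sign=-1
Σ_t [0,0]: t=0:+1/48 = 1/48
(3j)²=1/105 [(1 2 3; -1 2 -1)], sign=+1
⇒ 4πI² = 3/35
I = (-1)√(3/35/(4π)) = -0.08258890

-0.082589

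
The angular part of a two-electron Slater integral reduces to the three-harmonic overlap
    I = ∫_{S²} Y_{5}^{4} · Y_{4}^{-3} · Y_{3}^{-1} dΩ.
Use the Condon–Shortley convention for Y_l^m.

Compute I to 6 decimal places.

0.042401

Rules hold: Σm=0, L=12 even, 1≤3≤9.
N = 11·9·7 = 693
Δ = 6!·4!·2!/13! = 1/180180
Racah Σ t=2..4: t=2:+1/576 t=3:−1/144 t=4:+1/576 = -1/288
⇒ 3j(5 4 3; 0 0 0)² = 20/1001, sgn +1
Racah Σ t=0..1: t=0:+1/4320 t=1:−1/5760 = 1/17280
⇒ 3j(5 4 3; 4 -3 -1)² = 7/4290, sgn +1
4πI² = N·(3j₀)²·(3jₘ)² = 42/1859
I = +1·√(0.0225928/4π) = 0.04240138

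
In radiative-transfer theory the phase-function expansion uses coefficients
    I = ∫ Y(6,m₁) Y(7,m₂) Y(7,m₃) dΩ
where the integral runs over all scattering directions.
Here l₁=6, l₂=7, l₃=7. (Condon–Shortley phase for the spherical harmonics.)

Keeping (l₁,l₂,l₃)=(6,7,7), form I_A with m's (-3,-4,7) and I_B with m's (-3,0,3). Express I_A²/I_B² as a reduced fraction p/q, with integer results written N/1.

Shared (l₁,l₂,l₃)=(6,7,7): N and (l;000)² cancel in I_A²/I_B².
A: Δ = 6!·6!·8!/21! = 1/2444321880; Racah Σ t=3..3: t=3:−1/1045094400 = -1/1045094400; ⇒ 3j(6 7 7; -3 -4 7)² = 11/646, sgn -1
B: Δ = 6!·6!·8!/21! = 1/2444321880; Racah Σ t=3..6: t=3:−1/14929920 t=4:+1/4147200 t=5:−1/8294400 t=6:+1/130636800 = 1/16329600; ⇒ 3j(6 7 7; -3 0 3)² = 1024/138567, sgn +1
I_A²/I_B² = (11/646)/(1024/138567) = 4719/2048

4719/2048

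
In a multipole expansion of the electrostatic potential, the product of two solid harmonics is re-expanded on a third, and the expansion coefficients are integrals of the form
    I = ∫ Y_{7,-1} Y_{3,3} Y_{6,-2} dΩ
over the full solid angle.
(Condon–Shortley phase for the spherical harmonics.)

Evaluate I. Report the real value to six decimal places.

0.147021

Rules hold: Σm=0, L=16 even, 4≤6≤10.
N = 15·7·13 = 1365
Δ = 4!·10!·2!/17! = 1/2042040
Racah Σ t=1..3: t=1:−1/207360 t=2:+1/57600 t=3:−1/207360 = 1/129600
⇒ 3j(7 3 6; 0 0 0)² = 168/12155, sgn +1
Racah Σ t=4..4: t=4:+1/829440 = 1/829440
⇒ 3j(7 3 6; -1 3 -2)² = 35/2431, sgn +1
4πI² = N·(3j₀)²·(3jₘ)² = 123480/454597
I = +1·√(0.271625/4π) = 0.14702124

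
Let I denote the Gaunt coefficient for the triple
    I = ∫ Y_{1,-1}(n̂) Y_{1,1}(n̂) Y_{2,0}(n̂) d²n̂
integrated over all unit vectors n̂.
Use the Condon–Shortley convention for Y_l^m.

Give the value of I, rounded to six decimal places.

Rules hold: Σm=0, L=4 even, 0≤2≤2.
N = 3·3·5 = 45
Δ = 0!·2!·2!/5! = 1/30
Racah Σ t=0..0: t=0:+1/1 = 1/1
⇒ 3j(1 1 2; 0 0 0)² = 2/15, sgn +1
Racah Σ t=0..0: t=0:+1/4 = 1/4
⇒ 3j(1 1 2; -1 1 0)² = 1/30, sgn +1
4πI² = N·(3j₀)²·(3jₘ)² = 1/5
I = +1·√(0.2/4π) = 0.12615663

0.126157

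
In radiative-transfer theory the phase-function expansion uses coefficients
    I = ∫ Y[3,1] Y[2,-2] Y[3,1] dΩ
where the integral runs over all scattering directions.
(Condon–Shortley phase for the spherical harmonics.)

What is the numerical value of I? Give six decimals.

0.206013

Rules hold: Σm=0, L=8 even, 1≤3≤5.
N = 7·5·7 = 245
Δ = 2!·4!·2!/9! = 1/3780
Racah Σ t=0..2: t=0:+1/24 t=1:−1/4 t=2:+1/24 = -1/6
⇒ 3j(3 2 3; 0 0 0)² = 4/105, sgn +1
Racah Σ t=0..0: t=0:+1/16 = 1/16
⇒ 3j(3 2 3; 1 -2 1)² = 2/35, sgn +1
4πI² = N·(3j₀)²·(3jₘ)² = 8/15
I = +1·√(0.533333/4π) = 0.20601291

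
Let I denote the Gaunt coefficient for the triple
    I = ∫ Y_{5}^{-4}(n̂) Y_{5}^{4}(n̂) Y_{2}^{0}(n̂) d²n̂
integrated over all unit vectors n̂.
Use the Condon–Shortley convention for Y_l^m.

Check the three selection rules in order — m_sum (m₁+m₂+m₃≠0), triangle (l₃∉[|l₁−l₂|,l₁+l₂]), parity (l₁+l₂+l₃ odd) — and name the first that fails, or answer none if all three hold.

Σmᵢ = 0  ✓
l₃∈[|l₁−l₂|,l₁+l₂]=[0,10], have l₃=2  ✓
Σlᵢ = 12 ⇒ even  ✓

none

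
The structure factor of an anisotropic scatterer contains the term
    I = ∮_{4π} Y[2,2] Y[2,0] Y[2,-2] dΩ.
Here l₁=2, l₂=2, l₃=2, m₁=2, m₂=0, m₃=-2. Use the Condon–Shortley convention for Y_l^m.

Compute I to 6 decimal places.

Checks pass: Σm=0; 6 even; l₃=2∈[0,4].
(2·2+1)(2·2+1)(2·2+1) = 125
Δ: 2! 2! 2! / 7! → 1/630
sum: t=0:+1/8 t=1:−1/1 t=2:+1/8 = -3/4
3j²(2 2 2; 0 0 0) = Δ·Π!·Σ² = 2/35  (sign -1)
sum: t=0:+1/8 = 1/8
3j²(2 2 2; 2 0 -2) = Δ·Π!·Σ² = 2/35  (sign +1)
combine: 4πI² = 125·2/35·2/35 = 20/49
take √, sign -1: I = -0.18022375

-0.180224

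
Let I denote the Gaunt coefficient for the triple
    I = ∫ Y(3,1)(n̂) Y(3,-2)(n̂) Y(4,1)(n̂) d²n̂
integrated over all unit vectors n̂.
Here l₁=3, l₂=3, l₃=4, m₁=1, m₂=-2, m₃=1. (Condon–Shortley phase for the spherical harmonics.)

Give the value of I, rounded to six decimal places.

0.145070

Checks pass: Σm=0; 10 even; l₃=4∈[0,6].
(2·3+1)(2·3+1)(2·4+1) = 441
Δ: 2! 4! 4! / 11! → 1/34650
sum: t=0:+1/72 t=1:−1/16 t=2:+1/72 = -5/144
3j²(3 3 4; 0 0 0) = Δ·Π!·Σ² = 2/77  (sign -1)
sum: t=0:+1/48 t=1:−1/144 = 1/72
3j²(3 3 4; 1 -2 1) = Δ·Π!·Σ² = 16/693  (sign -1)
combine: 4πI² = 441·2/77·16/693 = 32/121
take √, sign +1: I = 0.14506992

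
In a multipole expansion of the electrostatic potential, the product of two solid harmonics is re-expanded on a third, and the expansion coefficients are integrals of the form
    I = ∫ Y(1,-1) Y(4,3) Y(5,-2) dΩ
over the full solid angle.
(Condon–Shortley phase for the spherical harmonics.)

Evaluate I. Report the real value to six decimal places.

0.085055

Checks pass: Σm=0; 10 even; l₃=5∈[3,5].
(2·1+1)(2·4+1)(2·5+1) = 297
Δ: 0! 2! 8! / 11! → 1/495
sum: t=0:+1/576 = 1/576
3j²(1 4 5; 0 0 0) = Δ·Π!·Σ² = 5/99  (sign -1)
sum: t=0:+1/10080 = 1/10080
3j²(1 4 5; -1 3 -2) = Δ·Π!·Σ² = 1/165  (sign -1)
combine: 4πI² = 297·5/99·1/165 = 1/11
take √, sign +1: I = 0.08505478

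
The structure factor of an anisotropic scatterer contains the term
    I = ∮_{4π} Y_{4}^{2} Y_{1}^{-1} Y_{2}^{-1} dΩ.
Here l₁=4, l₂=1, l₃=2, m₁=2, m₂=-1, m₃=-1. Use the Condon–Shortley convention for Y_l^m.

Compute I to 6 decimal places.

0.000000

l₃=2 ∉ [3,5] — triangle fails ⇒ I = 0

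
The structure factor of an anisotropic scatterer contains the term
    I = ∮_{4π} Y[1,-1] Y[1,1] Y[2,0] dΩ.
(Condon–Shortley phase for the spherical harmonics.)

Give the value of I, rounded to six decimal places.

m-sum 0 ✓  L=4 even ✓  0≤2≤2 ✓
Π(2lᵢ+1) = 3×3×5 = 45
triangle coeff Δ(1,1,2) = 1/30
Σ_t [0,0]: t=0:+1/1 = 1/1
(3j)²=2/15 [(1 1 2; 0 0 0)], sign=+1
Σ_t [0,0]: t=0:+1/4 = 1/4
(3j)²=1/30 [(1 1 2; -1 1 0)], sign=+1
⇒ 4πI² = 1/5
I = (+1)√(1/5/(4π)) = 0.12615663

0.126157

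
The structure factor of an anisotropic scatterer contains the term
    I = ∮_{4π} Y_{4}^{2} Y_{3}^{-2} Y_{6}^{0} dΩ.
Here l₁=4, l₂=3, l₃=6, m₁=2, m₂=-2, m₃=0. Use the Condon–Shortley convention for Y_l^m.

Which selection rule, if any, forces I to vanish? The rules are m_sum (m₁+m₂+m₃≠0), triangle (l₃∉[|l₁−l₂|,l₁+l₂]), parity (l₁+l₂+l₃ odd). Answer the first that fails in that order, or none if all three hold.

parity

m₁+m₂+m₃ = 2 − 2 + 0 = 0  ✓
triangle: |4−3|=1 ≤ l₃=6 ≤ 4+3=7  ✓
parity: l₁+l₂+l₃ = 13 is odd  ✗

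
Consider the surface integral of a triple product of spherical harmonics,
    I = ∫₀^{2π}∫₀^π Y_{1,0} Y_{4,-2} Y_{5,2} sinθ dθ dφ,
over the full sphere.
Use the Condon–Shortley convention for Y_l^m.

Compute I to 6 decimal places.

Checks pass: Σm=0; 10 even; l₃=5∈[3,5].
(2·1+1)(2·4+1)(2·5+1) = 297
Δ: 0! 2! 8! / 11! → 1/495
sum: t=0:+1/576 = 1/576
3j²(1 4 5; 0 0 0) = Δ·Π!·Σ² = 5/99  (sign -1)
sum: t=0:+1/1440 = 1/1440
3j²(1 4 5; 0 -2 2) = Δ·Π!·Σ² = 7/165  (sign -1)
combine: 4πI² = 297·5/99·7/165 = 7/11
take √, sign +1: I = 0.22503380

0.225034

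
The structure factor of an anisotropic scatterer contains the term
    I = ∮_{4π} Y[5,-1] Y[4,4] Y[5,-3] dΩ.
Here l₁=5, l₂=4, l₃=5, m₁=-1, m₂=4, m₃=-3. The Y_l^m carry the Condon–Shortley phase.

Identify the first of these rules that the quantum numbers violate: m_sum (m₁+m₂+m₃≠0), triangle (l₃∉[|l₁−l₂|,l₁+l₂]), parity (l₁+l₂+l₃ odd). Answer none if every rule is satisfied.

m₁+m₂+m₃ = -1 + 4 − 3 = 0  ✓
triangle: |5−4|=1 ≤ l₃=5 ≤ 5+4=9  ✓
parity: l₁+l₂+l₃ = 14 is even  ✓

none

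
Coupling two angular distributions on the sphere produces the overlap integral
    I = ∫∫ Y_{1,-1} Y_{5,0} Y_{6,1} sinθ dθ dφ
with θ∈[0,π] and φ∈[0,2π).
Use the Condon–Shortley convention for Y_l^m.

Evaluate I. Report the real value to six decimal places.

-0.187239

m-sum 0 ✓  L=12 even ✓  4≤6≤6 ✓
Π(2lᵢ+1) = 3×11×13 = 429
triangle coeff Δ(1,5,6) = 1/858
Σ_t [0,0]: t=0:+1/14400 = 1/14400
(3j)²=6/143 [(1 5 6; 0 0 0)], sign=+1
Σ_t [0,0]: t=0:+1/28800 = 1/28800
(3j)²=7/286 [(1 5 6; -1 0 1)], sign=-1
⇒ 4πI² = 63/143
I = (-1)√(63/143/(4π)) = -0.18723944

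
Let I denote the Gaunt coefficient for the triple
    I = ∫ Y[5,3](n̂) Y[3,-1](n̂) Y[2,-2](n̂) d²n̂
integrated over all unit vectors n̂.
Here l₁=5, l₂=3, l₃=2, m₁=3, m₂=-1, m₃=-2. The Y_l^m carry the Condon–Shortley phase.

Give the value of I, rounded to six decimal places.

-0.200476

Rules hold: Σm=0, L=10 even, 2≤2≤8.
N = 11·7·5 = 385
Δ = 6!·4!·0!/11! = 1/2310
Racah Σ t=3..3: t=3:−1/144 = -1/144
⇒ 3j(5 3 2; 0 0 0)² = 10/231, sgn -1
Racah Σ t=2..2: t=2:+1/1152 = 1/1152
⇒ 3j(5 3 2; 3 -1 -2)² = 1/33, sgn +1
4πI² = N·(3j₀)²·(3jₘ)² = 50/99
I = -1·√(0.505051/4π) = -0.20047604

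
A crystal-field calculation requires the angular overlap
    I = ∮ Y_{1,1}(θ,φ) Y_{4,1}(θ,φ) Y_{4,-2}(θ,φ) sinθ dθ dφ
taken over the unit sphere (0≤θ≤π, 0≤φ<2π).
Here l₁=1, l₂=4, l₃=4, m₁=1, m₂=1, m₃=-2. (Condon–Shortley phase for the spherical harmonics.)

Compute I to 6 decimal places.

0.000000

Σlᵢ=9 odd — θ-integrand is odd under cosθ→−cosθ; I=0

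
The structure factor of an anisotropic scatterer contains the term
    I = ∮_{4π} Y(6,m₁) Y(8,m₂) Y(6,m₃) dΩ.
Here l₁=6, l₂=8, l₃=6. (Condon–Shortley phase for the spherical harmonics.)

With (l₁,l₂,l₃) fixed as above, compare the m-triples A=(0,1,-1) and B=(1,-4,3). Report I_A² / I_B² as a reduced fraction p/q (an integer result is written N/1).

l's match ⇒ only the (l;m) 3-j factors differ between A and B.
A: triangle coeff Δ(6,8,6) = 1/1309458150; Σ_t [2,6]: t=2:+1/174182400 t=3:−1/6220800 t=4:+1/1658880 t=5:−1/2488320 t=6:+1/24883200 = 1/11612160; (3j)²=150/46189 [(6 8 6; 0 1 -1)], sign=-1
B: triangle coeff Δ(6,8,6) = 1/1309458150; Σ_t [1,4]: t=1:−1/87091200 t=2:+1/12441600 t=3:−1/14515200 t=4:+1/139345920 = 1/139345920; (3j)²=5/8398 [(6 8 6; 1 -4 3)], sign=-1
I_A²/I_B² = (150/46189)/(5/8398) = 60/11

60/11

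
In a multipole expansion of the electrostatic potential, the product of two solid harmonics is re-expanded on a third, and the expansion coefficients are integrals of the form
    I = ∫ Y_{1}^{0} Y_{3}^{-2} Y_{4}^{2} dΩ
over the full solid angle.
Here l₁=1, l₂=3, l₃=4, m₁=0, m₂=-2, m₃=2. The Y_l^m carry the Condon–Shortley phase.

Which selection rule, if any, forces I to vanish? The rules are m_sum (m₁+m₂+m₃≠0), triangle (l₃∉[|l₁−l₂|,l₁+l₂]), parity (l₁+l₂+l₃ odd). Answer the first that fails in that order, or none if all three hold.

none

azimuthal sum: 0 − 2 + 2 = 0  ✓
2 ≤ 4 ≤ 4 (triangle on l)  ✓
L = 1 + 3 + 4 = 8 (even)  ✓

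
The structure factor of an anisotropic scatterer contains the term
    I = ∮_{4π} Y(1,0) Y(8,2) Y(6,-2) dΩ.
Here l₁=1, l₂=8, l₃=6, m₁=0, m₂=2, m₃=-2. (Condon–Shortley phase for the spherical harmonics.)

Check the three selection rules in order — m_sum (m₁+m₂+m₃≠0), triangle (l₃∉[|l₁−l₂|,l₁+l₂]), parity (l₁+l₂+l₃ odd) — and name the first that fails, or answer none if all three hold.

m₁+m₂+m₃ = 0 + 2 − 2 = 0  ✓
triangle: |1−8|=7 ≤ l₃=6 ≤ 1+8=9  ✗
parity: l₁+l₂+l₃ = 15 is odd

triangle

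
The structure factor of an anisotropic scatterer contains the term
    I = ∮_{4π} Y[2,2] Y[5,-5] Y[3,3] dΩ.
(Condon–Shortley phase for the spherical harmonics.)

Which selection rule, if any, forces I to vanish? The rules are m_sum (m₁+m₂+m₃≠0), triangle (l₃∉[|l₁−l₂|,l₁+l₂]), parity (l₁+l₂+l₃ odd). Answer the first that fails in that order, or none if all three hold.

Σmᵢ = 0  ✓
l₃∈[|l₁−l₂|,l₁+l₂]=[3,7], have l₃=3  ✓
Σlᵢ = 10 ⇒ even  ✓

none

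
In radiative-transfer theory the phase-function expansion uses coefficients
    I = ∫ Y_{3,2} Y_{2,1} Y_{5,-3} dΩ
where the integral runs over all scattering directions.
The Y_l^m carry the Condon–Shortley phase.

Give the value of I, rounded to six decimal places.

Rules hold: Σm=0, L=10 even, 1≤5≤5.
N = 7·5·11 = 385
Δ = 0!·6!·4!/11! = 1/2310
Racah Σ t=0..0: t=0:+1/144 = 1/144
⇒ 3j(3 2 5; 0 0 0)² = 10/231, sgn -1
Racah Σ t=0..0: t=0:+1/720 = 1/720
⇒ 3j(3 2 5; 2 1 -3)² = 8/165, sgn +1
4πI² = N·(3j₀)²·(3jₘ)² = 80/99
I = -1·√(0.808081/4π) = -0.25358436

-0.253584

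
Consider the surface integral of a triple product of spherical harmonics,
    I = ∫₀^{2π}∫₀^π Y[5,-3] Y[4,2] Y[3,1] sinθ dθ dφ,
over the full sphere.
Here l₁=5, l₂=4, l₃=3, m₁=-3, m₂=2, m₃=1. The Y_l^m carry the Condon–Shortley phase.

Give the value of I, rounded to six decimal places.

-0.144236

Rules hold: Σm=0, L=12 even, 1≤3≤9.
N = 11·9·7 = 693
Δ = 6!·4!·2!/13! = 1/180180
Racah Σ t=2..4: t=2:+1/576 t=3:−1/144 t=4:+1/576 = -1/288
⇒ 3j(5 4 3; 0 0 0)² = 20/1001, sgn +1
Racah Σ t=4..6: t=4:+1/2304 t=5:−1/720 t=6:+1/5760 = -1/1280
⇒ 3j(5 4 3; -3 2 1)² = 27/1430, sgn -1
4πI² = N·(3j₀)²·(3jₘ)² = 486/1859
I = -1·√(0.261431/4π) = -0.14423595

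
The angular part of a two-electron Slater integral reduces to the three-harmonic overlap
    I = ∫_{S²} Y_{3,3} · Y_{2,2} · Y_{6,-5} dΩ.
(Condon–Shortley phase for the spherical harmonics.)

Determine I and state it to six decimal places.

l₃=6 ∉ [1,5] — triangle fails ⇒ I = 0

0.000000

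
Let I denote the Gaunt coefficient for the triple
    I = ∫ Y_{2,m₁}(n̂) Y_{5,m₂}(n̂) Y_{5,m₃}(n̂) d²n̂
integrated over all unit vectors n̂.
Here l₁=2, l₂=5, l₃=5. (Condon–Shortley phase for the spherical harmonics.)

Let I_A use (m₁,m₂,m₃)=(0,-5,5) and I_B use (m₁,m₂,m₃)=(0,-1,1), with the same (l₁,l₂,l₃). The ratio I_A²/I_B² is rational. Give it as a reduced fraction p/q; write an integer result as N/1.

25/9

l's match ⇒ only the (l;m) 3-j factors differ between A and B.
A: triangle coeff Δ(2,5,5) = 1/38610; Σ_t [0,0]: t=0:+1/161280 = 1/161280; (3j)²=15/286 [(2 5 5; 0 -5 5)], sign=+1
B: triangle coeff Δ(2,5,5) = 1/38610; Σ_t [0,2]: t=0:+1/2304 t=1:−1/720 t=2:+1/5760 = -1/1280; (3j)²=27/1430 [(2 5 5; 0 -1 1)], sign=-1
I_A²/I_B² = (15/286)/(27/1430) = 25/9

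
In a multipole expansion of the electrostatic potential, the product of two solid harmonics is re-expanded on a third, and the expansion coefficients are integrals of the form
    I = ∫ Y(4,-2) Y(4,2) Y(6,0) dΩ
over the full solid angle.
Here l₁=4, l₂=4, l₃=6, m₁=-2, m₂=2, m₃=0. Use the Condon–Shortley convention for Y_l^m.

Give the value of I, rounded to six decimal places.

Checks pass: Σm=0; 14 even; l₃=6∈[0,8].
(2·4+1)(2·4+1)(2·6+1) = 1053
Δ: 2! 6! 6! / 15! → 1/1261260
sum: t=0:+1/4608 t=1:−1/1296 t=2:+1/4608 = -7/20736
3j²(4 4 6; 0 0 0) = Δ·Π!·Σ² = 20/1287  (sign -1)
sum: t=0:+1/1036800 t=1:−1/14400 t=2:+1/4608 = 77/518400
3j²(4 4 6; -2 2 0) = Δ·Π!·Σ² = 11/585  (sign +1)
combine: 4πI² = 1053·20/1287·11/585 = 4/13
take √, sign -1: I = -0.15647804

-0.156478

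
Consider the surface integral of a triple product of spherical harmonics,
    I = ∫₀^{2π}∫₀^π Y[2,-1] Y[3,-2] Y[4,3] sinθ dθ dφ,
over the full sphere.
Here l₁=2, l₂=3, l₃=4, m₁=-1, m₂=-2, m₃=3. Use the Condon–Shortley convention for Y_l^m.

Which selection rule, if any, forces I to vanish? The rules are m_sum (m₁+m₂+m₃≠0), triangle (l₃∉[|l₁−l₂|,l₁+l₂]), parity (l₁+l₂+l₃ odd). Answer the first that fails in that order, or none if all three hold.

m₁+m₂+m₃ = -1 − 2 + 3 = 0  ✓
triangle: |2−3|=1 ≤ l₃=4 ≤ 2+3=5  ✓
parity: l₁+l₂+l₃ = 9 is odd  ✗

parity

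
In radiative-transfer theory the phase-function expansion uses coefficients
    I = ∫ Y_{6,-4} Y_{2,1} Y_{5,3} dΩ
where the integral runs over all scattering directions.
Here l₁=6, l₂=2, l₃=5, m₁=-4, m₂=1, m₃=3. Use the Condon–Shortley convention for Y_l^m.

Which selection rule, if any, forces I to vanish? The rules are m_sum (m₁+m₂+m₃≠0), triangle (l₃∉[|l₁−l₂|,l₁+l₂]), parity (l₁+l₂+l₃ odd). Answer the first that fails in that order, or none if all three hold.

m₁+m₂+m₃ = -4 + 1 + 3 = 0  ✓
triangle: |6−2|=4 ≤ l₃=5 ≤ 6+2=8  ✓
parity: l₁+l₂+l₃ = 13 is odd  ✗

parity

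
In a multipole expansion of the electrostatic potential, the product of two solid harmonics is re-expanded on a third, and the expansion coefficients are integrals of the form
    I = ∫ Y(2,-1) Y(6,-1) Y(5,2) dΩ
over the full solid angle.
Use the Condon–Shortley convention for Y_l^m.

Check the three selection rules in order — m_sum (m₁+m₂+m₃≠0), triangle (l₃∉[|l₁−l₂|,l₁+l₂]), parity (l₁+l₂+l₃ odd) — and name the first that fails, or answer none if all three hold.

Σmᵢ = 0  ✓
l₃∈[|l₁−l₂|,l₁+l₂]=[4,8], have l₃=5  ✓
Σlᵢ = 13 ⇒ odd  ✗

parity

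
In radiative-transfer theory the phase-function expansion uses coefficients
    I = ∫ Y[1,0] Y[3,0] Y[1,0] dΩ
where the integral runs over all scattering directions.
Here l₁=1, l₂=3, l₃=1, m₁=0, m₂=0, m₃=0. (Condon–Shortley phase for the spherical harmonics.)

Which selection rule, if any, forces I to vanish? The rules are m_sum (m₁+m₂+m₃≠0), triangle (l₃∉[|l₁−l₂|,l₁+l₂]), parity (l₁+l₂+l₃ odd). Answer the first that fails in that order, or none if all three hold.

triangle

azimuthal sum: 0 + 0 + 0 = 0  ✓
2 ≤ 1 ≤ 4 (triangle on l)  ✗
L = 1 + 3 + 1 = 5 (odd)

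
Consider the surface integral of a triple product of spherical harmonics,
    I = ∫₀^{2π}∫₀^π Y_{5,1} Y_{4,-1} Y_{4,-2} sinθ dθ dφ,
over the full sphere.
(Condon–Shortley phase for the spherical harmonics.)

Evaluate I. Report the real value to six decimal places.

0.000000

m-sum = 1 − 1 − 2 = -2 ≠ 0 ⇒ I = 0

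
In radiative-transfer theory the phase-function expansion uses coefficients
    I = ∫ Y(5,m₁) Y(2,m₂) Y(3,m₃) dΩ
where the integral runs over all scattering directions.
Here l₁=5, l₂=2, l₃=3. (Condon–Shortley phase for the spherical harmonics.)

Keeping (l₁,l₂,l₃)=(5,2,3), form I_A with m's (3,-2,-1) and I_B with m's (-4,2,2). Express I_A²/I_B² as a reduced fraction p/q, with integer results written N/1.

l's match ⇒ only the (l;m) 3-j factors differ between A and B.
A: triangle coeff Δ(5,2,3) = 1/2310; Σ_t [0,0]: t=0:+1/1152 = 1/1152; (3j)²=1/33 [(5 2 3; 3 -2 -1)], sign=+1
B: triangle coeff Δ(5,2,3) = 1/2310; Σ_t [4,4]: t=4:+1/2880 = 1/2880; (3j)²=3/55 [(5 2 3; -4 2 2)], sign=-1
I_A²/I_B² = (1/33)/(3/55) = 5/9

5/9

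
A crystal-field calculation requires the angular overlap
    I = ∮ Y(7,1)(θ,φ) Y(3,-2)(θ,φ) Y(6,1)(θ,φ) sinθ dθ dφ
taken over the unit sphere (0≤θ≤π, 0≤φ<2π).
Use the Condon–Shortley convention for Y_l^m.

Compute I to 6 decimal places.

0.132863

m-sum 0 ✓  L=16 even ✓  4≤6≤10 ✓
Π(2lᵢ+1) = 15×7×13 = 1365
triangle coeff Δ(7,3,6) = 1/2042040
Σ_t [1,3]: t=1:−1/207360 t=2:+1/57600 t=3:−1/207360 = 1/129600
(3j)²=168/12155 [(7 3 6; 0 0 0)], sign=+1
Σ_t [0,1]: t=0:+1/414720 t=1:−1/172800 = -7/2073600
(3j)²=343/29172 [(7 3 6; 1 -2 1)], sign=+1
⇒ 4πI² = 100842/454597
I = (+1)√(100842/454597/(4π)) = 0.13286253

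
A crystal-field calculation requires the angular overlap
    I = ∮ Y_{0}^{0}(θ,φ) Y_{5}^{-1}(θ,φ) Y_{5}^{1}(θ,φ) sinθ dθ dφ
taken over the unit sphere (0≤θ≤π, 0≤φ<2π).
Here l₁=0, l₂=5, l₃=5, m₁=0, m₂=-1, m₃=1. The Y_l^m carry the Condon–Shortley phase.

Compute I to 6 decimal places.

Rules hold: Σm=0, L=10 even, 5≤5≤5.
N = 1·11·11 = 121
Δ = 0!·0!·10!/11! = 1/11
Racah Σ t=0..0: t=0:+1/14400 = 1/14400
⇒ 3j(0 5 5; 0 0 0)² = 1/11, sgn -1
Racah Σ t=0..0: t=0:+1/17280 = 1/17280
⇒ 3j(0 5 5; 0 -1 1)² = 1/11, sgn +1
4πI² = N·(3j₀)²·(3jₘ)² = 1/1
I = -1·√(1/4π) = -0.28209479

-0.282095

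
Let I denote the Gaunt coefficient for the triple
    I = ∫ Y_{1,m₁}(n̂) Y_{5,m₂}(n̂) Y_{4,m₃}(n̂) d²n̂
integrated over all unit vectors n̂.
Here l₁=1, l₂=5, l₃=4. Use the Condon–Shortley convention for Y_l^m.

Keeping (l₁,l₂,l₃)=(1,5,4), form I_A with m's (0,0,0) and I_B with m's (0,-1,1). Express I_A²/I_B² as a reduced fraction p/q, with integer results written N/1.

25/24

Shared (l₁,l₂,l₃)=(1,5,4): N and (l;000)² cancel in I_A²/I_B².
A: Δ = 2!·0!·8!/11! = 1/495; Racah Σ t=1..1: t=1:−1/576 = -1/576; ⇒ 3j(1 5 4; 0 0 0)² = 5/99, sgn -1
B: Δ = 2!·0!·8!/11! = 1/495; Racah Σ t=1..1: t=1:−1/720 = -1/720; ⇒ 3j(1 5 4; 0 -1 1)² = 8/165, sgn +1
I_A²/I_B² = (5/99)/(8/165) = 25/24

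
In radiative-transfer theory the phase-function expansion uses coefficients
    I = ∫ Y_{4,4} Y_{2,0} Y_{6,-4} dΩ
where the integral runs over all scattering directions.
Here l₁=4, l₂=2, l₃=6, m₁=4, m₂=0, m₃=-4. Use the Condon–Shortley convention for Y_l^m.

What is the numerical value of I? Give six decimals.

Checks pass: Σm=0; 12 even; l₃=6∈[2,6].
(2·4+1)(2·2+1)(2·6+1) = 585
Δ: 0! 8! 4! / 13! → 1/6435
sum: t=0:+1/2304 = 1/2304
3j²(4 2 6; 0 0 0) = Δ·Π!·Σ² = 5/143  (sign +1)
sum: t=0:+1/161280 = 1/161280
3j²(4 2 6; 4 0 -4) = Δ·Π!·Σ² = 1/143  (sign +1)
combine: 4πI² = 585·5/143·1/143 = 225/1573
take √, sign +1: I = 0.10668957

0.106690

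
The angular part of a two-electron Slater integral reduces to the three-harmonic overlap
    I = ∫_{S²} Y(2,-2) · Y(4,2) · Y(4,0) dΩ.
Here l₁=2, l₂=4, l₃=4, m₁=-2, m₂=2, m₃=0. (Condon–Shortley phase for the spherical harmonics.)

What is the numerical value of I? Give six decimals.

-0.190365

Rules hold: Σm=0, L=10 even, 2≤4≤6.
N = 5·9·9 = 405
Δ = 2!·2!·6!/11! = 1/13860
Racah Σ t=0..2: t=0:+1/192 t=1:−1/36 t=2:+1/192 = -5/288
⇒ 3j(2 4 4; 0 0 0)² = 20/693, sgn -1
Racah Σ t=2..2: t=2:+1/192 = 1/192
⇒ 3j(2 4 4; -2 2 0)² = 3/77, sgn +1
4πI² = N·(3j₀)²·(3jₘ)² = 2700/5929
I = -1·√(0.455389/4π) = -0.19036462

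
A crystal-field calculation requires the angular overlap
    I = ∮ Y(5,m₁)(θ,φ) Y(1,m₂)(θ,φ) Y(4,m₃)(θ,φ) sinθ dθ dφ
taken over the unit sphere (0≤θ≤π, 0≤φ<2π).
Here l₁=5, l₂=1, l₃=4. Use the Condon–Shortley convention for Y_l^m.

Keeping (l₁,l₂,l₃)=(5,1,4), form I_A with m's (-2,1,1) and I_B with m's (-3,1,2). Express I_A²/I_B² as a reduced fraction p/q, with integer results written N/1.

3/4

Same 5,1,4: normalisation and zero-m 3j drop out of the ratio.
A: Δ: 2! 8! 0! / 11! → 1/495; sum: t=2:+1/1440 = 1/1440; 3j²(5 1 4; -2 1 1) = Δ·Π!·Σ² = 7/165  (sign -1)
B: Δ: 2! 8! 0! / 11! → 1/495; sum: t=2:+1/2880 = 1/2880; 3j²(5 1 4; -3 1 2) = Δ·Π!·Σ² = 28/495  (sign +1)
I_A²/I_B² = (7/165)/(28/495) = 3/4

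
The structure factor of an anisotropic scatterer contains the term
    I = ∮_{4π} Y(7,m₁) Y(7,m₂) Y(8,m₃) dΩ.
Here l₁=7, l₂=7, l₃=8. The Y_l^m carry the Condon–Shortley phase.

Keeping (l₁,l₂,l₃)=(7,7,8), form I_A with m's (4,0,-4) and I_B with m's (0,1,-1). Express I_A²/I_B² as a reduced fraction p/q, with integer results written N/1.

l's match ⇒ only the (l;m) 3-j factors differ between A and B.
A: triangle coeff Δ(7,7,8) = 1/22086194130; Σ_t [0,3]: t=0:+1/2612736000 t=1:−1/248832000 t=2:+1/174182400 t=3:−1/836075520 = 19/20901888000; (3j)²=133/50830 [(7 7 8; 4 0 -4)], sign=+1
B: triangle coeff Δ(7,7,8) = 1/22086194130; Σ_t [0,6]: t=0:+1/146313216000 t=1:−1/870912000 t=2:+1/49766400 t=3:−1/14929920 t=4:+1/19906560 t=5:−1/124416000 t=6:+1/5225472000 = -11/1950842880; (3j)²=375/193154 [(7 7 8; 0 1 -1)], sign=+1
I_A²/I_B² = (133/50830)/(375/193154) = 2527/1875

2527/1875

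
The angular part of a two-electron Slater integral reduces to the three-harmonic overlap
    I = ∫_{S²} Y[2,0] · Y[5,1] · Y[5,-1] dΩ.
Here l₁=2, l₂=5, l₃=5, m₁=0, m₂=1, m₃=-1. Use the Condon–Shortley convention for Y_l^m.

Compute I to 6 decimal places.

-0.145565

Rules hold: Σm=0, L=12 even, 3≤5≤7.
N = 5·11·11 = 605
Δ = 2!·2!·8!/13! = 1/38610
Racah Σ t=0..2: t=0:+1/2880 t=1:−1/576 t=2:+1/2880 = -1/960
⇒ 3j(2 5 5; 0 0 0)² = 10/429, sgn +1
Racah Σ t=0..2: t=0:+1/5760 t=1:−1/720 t=2:+1/2304 = -1/1280
⇒ 3j(2 5 5; 0 1 -1)² = 27/1430, sgn -1
4πI² = N·(3j₀)²·(3jₘ)² = 45/169
I = -1·√(0.266272/4π) = -0.14556534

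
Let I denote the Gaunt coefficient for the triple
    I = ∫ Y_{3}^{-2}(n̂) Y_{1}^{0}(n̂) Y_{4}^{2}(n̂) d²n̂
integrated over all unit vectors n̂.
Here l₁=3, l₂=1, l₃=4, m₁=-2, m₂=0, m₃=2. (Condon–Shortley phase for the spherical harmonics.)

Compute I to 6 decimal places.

Rules hold: Σm=0, L=8 even, 2≤4≤4.
N = 7·3·9 = 189
Δ = 0!·6!·2!/9! = 1/252
Racah Σ t=0..0: t=0:+1/36 = 1/36
⇒ 3j(3 1 4; 0 0 0)² = 4/63, sgn +1
Racah Σ t=0..0: t=0:+1/120 = 1/120
⇒ 3j(3 1 4; -2 0 2)² = 1/21, sgn +1
4πI² = N·(3j₀)²·(3jₘ)² = 4/7
I = +1·√(0.571429/4π) = 0.21324362

0.213244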